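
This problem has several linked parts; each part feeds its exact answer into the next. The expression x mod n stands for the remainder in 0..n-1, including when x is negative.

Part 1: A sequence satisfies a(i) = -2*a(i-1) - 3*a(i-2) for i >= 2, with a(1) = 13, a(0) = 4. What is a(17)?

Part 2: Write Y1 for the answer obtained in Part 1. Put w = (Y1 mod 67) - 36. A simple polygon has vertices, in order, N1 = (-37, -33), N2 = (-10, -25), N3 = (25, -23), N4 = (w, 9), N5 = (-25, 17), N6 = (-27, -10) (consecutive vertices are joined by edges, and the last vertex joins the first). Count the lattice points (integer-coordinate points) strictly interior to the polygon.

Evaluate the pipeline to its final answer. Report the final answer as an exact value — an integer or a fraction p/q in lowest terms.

1603

Part 1: a(2) = -2*(13) - 3*(4) = -38; iterating: a(2)=-38, a(3)=37, a(4)=40, a(5)=-191, a(6)=262, a(7)=49, a(8)=-884, a(9)=1621, a(10)=-590, a(11)=-3683, a(12)=9136, a(13)=-7223, a(14)=-12962, a(15)=47593, a(16)=-56300, a(17)=-30179; answer -30179
Part 2: Y1 = -30179; w = 2; cross terms: (-37*-25 - -10*-33)=595, (-10*-23 - 25*-25)=855, (25*9 - 2*-23)=271, (2*17 - -25*9)=259, (-25*-10 - -27*17)=709, (-27*-33 - -37*-10)=521; twice the area = |3210| = 3210; area = 1605; boundary points = 1 + 1 + 1 + 1 + 1 + 1 = 6; strictly interior points = area - boundary/2 + 1 = 1603; answer 1603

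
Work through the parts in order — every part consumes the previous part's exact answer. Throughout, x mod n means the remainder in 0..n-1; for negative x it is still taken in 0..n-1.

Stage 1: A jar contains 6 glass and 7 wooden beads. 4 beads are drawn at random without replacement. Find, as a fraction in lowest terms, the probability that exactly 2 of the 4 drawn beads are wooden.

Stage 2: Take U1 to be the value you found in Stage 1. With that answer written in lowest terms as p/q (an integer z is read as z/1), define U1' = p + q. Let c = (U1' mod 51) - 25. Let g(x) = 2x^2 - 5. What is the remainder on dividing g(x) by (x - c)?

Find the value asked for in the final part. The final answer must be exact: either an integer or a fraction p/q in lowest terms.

Stage 1: total draws C(13,4) = 715; favorable C(7,2)*C(6,2) = 315; P = 63/143; answer 63/143
Stage 2: U1 = 63/143; threaded value p + q = 206; c = -23; remainder = value at the root: 2*(-23)^2 - 5 = (1058) + (-5) = 1053; answer 1053

1053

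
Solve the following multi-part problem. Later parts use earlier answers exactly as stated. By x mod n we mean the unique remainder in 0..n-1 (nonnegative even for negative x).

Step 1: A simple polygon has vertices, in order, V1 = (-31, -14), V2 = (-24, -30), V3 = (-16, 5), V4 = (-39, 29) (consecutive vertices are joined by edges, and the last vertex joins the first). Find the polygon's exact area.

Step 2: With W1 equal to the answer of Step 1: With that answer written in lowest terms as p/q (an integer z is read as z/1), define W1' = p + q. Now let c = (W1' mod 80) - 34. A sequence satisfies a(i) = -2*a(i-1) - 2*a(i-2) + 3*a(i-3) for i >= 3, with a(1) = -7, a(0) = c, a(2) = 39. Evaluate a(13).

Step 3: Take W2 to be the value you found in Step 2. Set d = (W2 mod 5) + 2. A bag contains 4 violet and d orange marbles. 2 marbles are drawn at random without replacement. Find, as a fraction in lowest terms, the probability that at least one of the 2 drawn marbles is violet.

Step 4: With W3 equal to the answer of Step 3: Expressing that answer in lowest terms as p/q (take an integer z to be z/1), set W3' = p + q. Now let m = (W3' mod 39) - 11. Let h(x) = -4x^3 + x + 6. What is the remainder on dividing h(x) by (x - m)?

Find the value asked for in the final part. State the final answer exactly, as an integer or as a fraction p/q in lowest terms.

-24

Step 1: cross terms: (-31*-30 - -24*-14)=594, (-24*5 - -16*-30)=-600, (-16*29 - -39*5)=-269, (-39*-14 - -31*29)=1445; twice the area = |1170| = 1170; area = 585; answer 585
Step 2: W1 = 585; threaded value p + q = 586; c = -8; a(3) = -2*(39) - 2*(-7) + 3*(-8) = -88; iterating: a(3)=-88, a(4)=77, a(5)=139, a(6)=-696, a(7)=1345, a(8)=-881, a(9)=-3016, a(10)=11829, a(11)=-20269, a(12)=7832, a(13)=60361; answer 60361
Step 3: W2 = 60361; d = 3; total draws C(7,2) = 21; complement C(3,2) = 3; favorable 21 - 3 = 18; P = 6/7; answer 6/7
Step 4: W3 = 6/7; threaded value p + q = 13; m = 2; remainder = value at the root: -4*(2)^3 + 1*(2)^1 + 6 = (-32) + (2) + (6) = -24; answer -24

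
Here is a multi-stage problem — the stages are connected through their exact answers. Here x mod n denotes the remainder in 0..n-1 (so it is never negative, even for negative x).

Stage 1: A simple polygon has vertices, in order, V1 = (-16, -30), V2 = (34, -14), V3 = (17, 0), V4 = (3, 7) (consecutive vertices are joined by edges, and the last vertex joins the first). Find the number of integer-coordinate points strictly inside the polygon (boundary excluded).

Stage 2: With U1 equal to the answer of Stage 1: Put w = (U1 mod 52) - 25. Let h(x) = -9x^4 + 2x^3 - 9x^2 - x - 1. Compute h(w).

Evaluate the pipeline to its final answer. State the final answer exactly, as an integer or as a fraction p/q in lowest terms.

Stage 1: cross terms: (-16*-14 - 34*-30)=1244, (34*0 - 17*-14)=238, (17*7 - 3*0)=119, (3*-30 - -16*7)=22; twice the area = |1623| = 1623; area = 1623/2; boundary points = 2 + 1 + 7 + 1 = 11; strictly interior points = area - boundary/2 + 1 = 807; answer 807
Stage 2: U1 = 807; w = 2; -9*(2)^4 + 2*(2)^3 - 9*(2)^2 - 1*(2)^1 - 1 = (-144) + (16) + (-36) + (-2) + (-1) = -167; answer -167

-167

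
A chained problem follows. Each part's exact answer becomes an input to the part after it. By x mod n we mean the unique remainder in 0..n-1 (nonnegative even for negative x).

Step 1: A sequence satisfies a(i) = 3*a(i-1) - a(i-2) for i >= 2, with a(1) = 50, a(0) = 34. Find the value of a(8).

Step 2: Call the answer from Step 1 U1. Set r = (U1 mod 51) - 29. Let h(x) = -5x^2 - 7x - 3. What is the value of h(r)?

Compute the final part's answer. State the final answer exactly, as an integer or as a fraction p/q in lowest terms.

-757

Step 1: a(2) = 3*(50) - 1*(34) = 116; iterating: a(2)=116, a(3)=298, a(4)=778, a(5)=2036, a(6)=5330, a(7)=13954, a(8)=36532; answer 36532
Step 2: U1 = 36532; r = -13; -5*(-13)^2 - 7*(-13)^1 - 3 = (-845) + (91) + (-3) = -757; answer -757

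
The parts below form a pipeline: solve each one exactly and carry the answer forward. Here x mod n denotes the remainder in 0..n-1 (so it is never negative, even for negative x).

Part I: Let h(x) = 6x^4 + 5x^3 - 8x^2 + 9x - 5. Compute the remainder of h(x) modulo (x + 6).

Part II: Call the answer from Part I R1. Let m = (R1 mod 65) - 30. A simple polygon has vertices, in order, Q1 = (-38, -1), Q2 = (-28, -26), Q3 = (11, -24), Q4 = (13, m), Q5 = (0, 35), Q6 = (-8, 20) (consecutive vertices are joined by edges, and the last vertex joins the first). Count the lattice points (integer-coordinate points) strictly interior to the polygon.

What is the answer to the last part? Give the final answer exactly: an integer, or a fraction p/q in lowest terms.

Part I: remainder = value at the root: 6*(-6)^4 + 5*(-6)^3 - 8*(-6)^2 + 9*(-6)^1 - 5 = (7776) + (-1080) + (-288) + (-54) + (-5) = 6349; answer 6349
Part II: R1 = 6349; m = 14; cross terms: (-38*-26 - -28*-1)=960, (-28*-24 - 11*-26)=958, (11*14 - 13*-24)=466, (13*35 - 0*14)=455, (0*20 - -8*35)=280, (-8*-1 - -38*20)=768; twice the area = |3887| = 3887; area = 3887/2; boundary points = 5 + 1 + 2 + 1 + 1 + 3 = 13; strictly interior points = area - boundary/2 + 1 = 1938; answer 1938

1938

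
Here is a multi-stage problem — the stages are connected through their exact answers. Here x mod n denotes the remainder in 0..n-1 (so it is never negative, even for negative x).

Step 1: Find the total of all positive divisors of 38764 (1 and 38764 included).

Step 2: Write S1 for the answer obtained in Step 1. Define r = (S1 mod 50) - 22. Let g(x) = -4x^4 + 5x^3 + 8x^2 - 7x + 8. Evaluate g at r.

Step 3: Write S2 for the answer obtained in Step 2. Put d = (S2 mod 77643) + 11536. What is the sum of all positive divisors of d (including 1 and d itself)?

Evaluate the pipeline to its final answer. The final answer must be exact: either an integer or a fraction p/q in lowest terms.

147840

Step 1: 38764 = 2^2 * 11 * 881; sigma = (1 + 2 + 4) * (1 + 11) * (1 + 881) = 7 * 12 * 882 = 74088; answer 74088
Step 2: S1 = 74088; r = 16; -4*(16)^4 + 5*(16)^3 + 8*(16)^2 - 7*(16)^1 + 8 = (-262144) + (20480) + (2048) + (-112) + (8) = -239720; answer -239720
Step 3: S2 = -239720; d = 82388; 82388 = 2^2 * 43 * 479; sigma = (1 + 2 + 4) * (1 + 43) * (1 + 479) = 7 * 44 * 480 = 147840; answer 147840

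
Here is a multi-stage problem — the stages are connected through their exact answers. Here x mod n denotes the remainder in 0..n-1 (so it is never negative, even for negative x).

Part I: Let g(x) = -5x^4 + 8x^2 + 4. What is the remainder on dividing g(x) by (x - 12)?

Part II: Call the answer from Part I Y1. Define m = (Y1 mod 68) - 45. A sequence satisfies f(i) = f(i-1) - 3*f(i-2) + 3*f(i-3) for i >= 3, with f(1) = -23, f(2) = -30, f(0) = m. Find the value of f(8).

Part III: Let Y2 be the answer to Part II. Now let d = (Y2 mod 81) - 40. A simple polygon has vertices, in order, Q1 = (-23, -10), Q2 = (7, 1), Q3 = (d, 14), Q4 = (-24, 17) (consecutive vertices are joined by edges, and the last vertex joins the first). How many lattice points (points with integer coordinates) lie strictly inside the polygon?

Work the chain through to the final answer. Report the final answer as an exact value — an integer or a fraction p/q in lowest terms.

835

Part I: remainder = value at the root: -5*(12)^4 + 8*(12)^2 + 4 = (-103680) + (1152) + (4) = -102524; answer -102524
Part II: Y1 = -102524; m = -25; f(3) = 1*(-30) - 3*(-23) + 3*(-25) = -36; iterating: f(3)=-36, f(4)=-15, f(5)=3, f(6)=-60, f(7)=-114, f(8)=75; answer 75
Part III: Y2 = 75; d = 35; cross terms: (-23*1 - 7*-10)=47, (7*14 - 35*1)=63, (35*17 - -24*14)=931, (-24*-10 - -23*17)=631; twice the area = |1672| = 1672; area = 836; boundary points = 1 + 1 + 1 + 1 = 4; strictly interior points = area - boundary/2 + 1 = 835; answer 835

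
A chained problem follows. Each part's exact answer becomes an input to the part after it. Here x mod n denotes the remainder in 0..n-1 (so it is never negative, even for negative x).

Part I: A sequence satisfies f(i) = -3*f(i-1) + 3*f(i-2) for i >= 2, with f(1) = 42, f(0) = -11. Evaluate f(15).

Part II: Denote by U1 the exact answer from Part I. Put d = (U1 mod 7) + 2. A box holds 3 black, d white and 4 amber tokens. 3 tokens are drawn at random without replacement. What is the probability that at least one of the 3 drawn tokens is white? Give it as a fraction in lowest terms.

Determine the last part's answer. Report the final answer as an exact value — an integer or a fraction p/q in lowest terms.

Part I: f(2) = -3*(42) + 3*(-11) = -159; iterating: f(2)=-159, f(3)=603, f(4)=-2286, f(5)=8667, f(6)=-32859, f(7)=124578, f(8)=-472311, f(9)=1790667, f(10)=-6788934, f(11)=25738803, f(12)=-97583211, f(13)=369966042, f(14)=-1402647759, f(15)=5317841403; answer 5317841403
Part II: U1 = 5317841403; d = 2; total draws C(9,3) = 84; complement C(7,3) = 35; favorable 84 - 35 = 49; P = 7/12; answer 7/12

7/12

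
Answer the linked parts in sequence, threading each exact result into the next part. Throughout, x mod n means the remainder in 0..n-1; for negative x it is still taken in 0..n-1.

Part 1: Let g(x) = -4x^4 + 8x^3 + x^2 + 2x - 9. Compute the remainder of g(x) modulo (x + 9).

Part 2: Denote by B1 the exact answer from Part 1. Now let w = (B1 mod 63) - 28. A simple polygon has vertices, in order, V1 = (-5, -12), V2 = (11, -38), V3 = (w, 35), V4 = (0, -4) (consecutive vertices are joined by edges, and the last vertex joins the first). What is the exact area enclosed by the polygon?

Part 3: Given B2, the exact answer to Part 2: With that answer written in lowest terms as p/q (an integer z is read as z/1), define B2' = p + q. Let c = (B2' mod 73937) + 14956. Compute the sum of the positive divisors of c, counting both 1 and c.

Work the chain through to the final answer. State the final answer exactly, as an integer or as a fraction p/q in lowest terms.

16224

Part 1: remainder = value at the root: -4*(-9)^4 + 8*(-9)^3 + 1*(-9)^2 + 2*(-9)^1 - 9 = (-26244) + (-5832) + (81) + (-18) + (-9) = -32022; answer -32022
Part 2: B1 = -32022; w = 17; cross terms: (-5*-38 - 11*-12)=322, (11*35 - 17*-38)=1031, (17*-4 - 0*35)=-68, (0*-12 - -5*-4)=-20; twice the area = |1265| = 1265; area = 1265/2; answer 1265/2
Part 3: B2 = 1265/2; threaded value p + q = 1267; c = 16223; 16223 is prime, so its only divisors are 1 and 16223; sigma = 1 + 16223 = 16224; answer 16224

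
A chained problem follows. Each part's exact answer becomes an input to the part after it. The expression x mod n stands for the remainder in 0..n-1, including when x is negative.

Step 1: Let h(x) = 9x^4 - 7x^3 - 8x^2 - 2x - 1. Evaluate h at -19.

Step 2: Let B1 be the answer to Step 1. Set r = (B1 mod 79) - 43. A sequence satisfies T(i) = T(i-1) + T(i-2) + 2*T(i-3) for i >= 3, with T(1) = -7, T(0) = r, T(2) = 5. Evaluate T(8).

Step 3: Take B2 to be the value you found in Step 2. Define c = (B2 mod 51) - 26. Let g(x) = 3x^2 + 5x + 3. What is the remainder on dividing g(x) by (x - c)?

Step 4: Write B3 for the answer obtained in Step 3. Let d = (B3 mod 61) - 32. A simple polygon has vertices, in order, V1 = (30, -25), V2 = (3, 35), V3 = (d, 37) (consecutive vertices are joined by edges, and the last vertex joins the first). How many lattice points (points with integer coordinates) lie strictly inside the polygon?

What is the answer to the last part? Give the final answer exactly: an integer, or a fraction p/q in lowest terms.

Step 1: 9*(-19)^4 - 7*(-19)^3 - 8*(-19)^2 - 2*(-19)^1 - 1 = (1172889) + (48013) + (-2888) + (38) + (-1) = 1218051; answer 1218051
Step 2: B1 = 1218051; r = -14; T(3) = 1*(5) + 1*(-7) + 2*(-14) = -30; iterating: T(3)=-30, T(4)=-39, T(5)=-59, T(6)=-158, T(7)=-295, T(8)=-571; answer -571
Step 3: B2 = -571; c = 15; remainder = value at the root: 3*(15)^2 + 5*(15)^1 + 3 = (675) + (75) + (3) = 753; answer 753
Step 4: B3 = 753; d = -11; cross terms: (30*35 - 3*-25)=1125, (3*37 - -11*35)=496, (-11*-25 - 30*37)=-835; twice the area = |786| = 786; area = 393; boundary points = 3 + 2 + 1 = 6; strictly interior points = area - boundary/2 + 1 = 391; answer 391

391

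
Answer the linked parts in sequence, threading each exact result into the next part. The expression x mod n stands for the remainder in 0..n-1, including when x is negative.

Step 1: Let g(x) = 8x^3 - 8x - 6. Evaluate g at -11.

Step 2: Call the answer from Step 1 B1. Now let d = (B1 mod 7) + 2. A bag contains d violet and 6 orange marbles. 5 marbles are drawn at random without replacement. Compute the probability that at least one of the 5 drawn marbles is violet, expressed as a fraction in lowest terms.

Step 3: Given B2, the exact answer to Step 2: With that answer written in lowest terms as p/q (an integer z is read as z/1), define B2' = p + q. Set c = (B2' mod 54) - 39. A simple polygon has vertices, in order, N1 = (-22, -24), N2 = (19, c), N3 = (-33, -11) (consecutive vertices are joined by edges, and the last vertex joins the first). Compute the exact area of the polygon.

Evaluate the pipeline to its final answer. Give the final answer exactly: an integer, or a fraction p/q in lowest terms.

885/2

Step 1: 8*(-11)^3 - 8*(-11)^1 - 6 = (-10648) + (88) + (-6) = -10566; answer -10566
Step 2: B1 = -10566; d = 6; total draws C(12,5) = 792; complement C(6,5) = 6; favorable 792 - 6 = 786; P = 131/132; answer 131/132
Step 3: B2 = 131/132; threaded value p + q = 263; c = 8; cross terms: (-22*8 - 19*-24)=280, (19*-11 - -33*8)=55, (-33*-24 - -22*-11)=550; twice the area = |885| = 885; area = 885/2; answer 885/2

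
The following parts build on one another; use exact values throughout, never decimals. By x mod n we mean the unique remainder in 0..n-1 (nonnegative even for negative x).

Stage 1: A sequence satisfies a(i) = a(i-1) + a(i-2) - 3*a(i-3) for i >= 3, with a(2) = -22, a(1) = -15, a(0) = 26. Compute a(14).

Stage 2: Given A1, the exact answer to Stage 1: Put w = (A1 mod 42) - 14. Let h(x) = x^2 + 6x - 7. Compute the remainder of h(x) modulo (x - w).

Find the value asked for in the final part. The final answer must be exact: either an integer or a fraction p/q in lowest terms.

105

Stage 1: a(3) = 1*(-22) + 1*(-15) - 3*(26) = -115; iterating: a(3)=-115, a(4)=-92, a(5)=-141, a(6)=112, a(7)=247, a(8)=782, a(9)=693, a(10)=734, a(11)=-919, a(12)=-2264, a(13)=-5385, a(14)=-4892; answer -4892
Stage 2: A1 = -4892; w = 8; remainder = value at the root: 1*(8)^2 + 6*(8)^1 - 7 = (64) + (48) + (-7) = 105; answer 105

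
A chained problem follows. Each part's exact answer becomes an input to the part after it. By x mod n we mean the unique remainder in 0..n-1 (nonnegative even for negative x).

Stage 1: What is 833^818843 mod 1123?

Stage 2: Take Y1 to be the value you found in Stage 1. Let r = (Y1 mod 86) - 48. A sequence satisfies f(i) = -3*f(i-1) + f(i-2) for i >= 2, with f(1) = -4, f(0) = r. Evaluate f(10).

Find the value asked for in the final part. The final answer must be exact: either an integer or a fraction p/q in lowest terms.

Stage 1: squarings mod 1123: 833^1=833, 833^2=998, 833^4=1026, 833^8=425, 833^16=945, 833^32=240, 833^64=327, 833^128=244, 833^256=17, 833^512=289, 833^1024=419, 833^2048=373, 833^4096=1000, 833^8192=530, 833^16384=150, 833^32768=40, 833^65536=477, 833^131072=683, 833^262144=444, 833^524288=611; 833^818843 = 833^1 * 833^2 * 833^8 * 833^16 * 833^128 * 833^512 * 833^1024 * 833^2048 * 833^4096 * 833^8192 * 833^16384 * 833^262144 * 833^524288 = 444 (mod 1123); answer 444
Stage 2: Y1 = 444; r = -34; f(2) = -3*(-4) + 1*(-34) = -22; iterating: f(2)=-22, f(3)=62, f(4)=-208, f(5)=686, f(6)=-2266, f(7)=7484, f(8)=-24718, f(9)=81638, f(10)=-269632; answer -269632

-269632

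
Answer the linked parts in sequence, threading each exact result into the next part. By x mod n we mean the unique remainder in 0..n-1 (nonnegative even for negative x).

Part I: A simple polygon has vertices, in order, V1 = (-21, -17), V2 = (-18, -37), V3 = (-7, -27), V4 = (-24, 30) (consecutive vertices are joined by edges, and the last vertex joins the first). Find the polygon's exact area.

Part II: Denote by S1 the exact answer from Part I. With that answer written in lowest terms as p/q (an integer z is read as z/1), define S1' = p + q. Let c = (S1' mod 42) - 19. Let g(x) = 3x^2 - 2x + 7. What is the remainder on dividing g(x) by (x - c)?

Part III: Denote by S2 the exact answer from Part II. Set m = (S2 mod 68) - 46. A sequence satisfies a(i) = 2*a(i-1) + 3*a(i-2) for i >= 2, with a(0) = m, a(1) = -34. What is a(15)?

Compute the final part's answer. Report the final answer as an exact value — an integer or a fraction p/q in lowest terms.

Part I: cross terms: (-21*-37 - -18*-17)=471, (-18*-27 - -7*-37)=227, (-7*30 - -24*-27)=-858, (-24*-17 - -21*30)=1038; twice the area = |878| = 878; area = 439; answer 439
Part II: S1 = 439; threaded value p + q = 440; c = 1; remainder = value at the root: 3*(1)^2 - 2*(1)^1 + 7 = (3) + (-2) + (7) = 8; answer 8
Part III: S2 = 8; m = -38; a(2) = 2*(-34) + 3*(-38) = -182; iterating: a(2)=-182, a(3)=-466, a(4)=-1478, a(5)=-4354, a(6)=-13142, a(7)=-39346, a(8)=-118118, a(9)=-354274, a(10)=-1062902, a(11)=-3188626, a(12)=-9565958, a(13)=-28697794, a(14)=-86093462, a(15)=-258280306; answer -258280306

-258280306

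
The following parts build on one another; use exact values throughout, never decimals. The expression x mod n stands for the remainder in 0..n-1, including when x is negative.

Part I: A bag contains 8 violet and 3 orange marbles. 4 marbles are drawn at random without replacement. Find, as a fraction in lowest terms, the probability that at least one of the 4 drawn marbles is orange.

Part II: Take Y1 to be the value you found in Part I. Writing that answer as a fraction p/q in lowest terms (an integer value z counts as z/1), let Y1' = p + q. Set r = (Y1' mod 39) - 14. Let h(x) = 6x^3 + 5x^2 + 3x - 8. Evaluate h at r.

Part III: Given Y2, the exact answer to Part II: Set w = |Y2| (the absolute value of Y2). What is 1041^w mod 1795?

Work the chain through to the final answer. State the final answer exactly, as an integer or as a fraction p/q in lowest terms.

Part I: total draws C(11,4) = 330; complement C(8,4) = 70; favorable 330 - 70 = 260; P = 26/33; answer 26/33
Part II: Y1 = 26/33; threaded value p + q = 59; r = 6; 6*(6)^3 + 5*(6)^2 + 3*(6)^1 - 8 = (1296) + (180) + (18) + (-8) = 1486; answer 1486
Part III: Y2 = 1486; w = 1486; squarings mod 1795: 1041^1=1041, 1041^2=1296, 1041^4=1291, 1041^8=921, 1041^16=1001, 1041^32=391, 1041^64=306, 1041^128=296, 1041^256=1456, 1041^512=41, 1041^1024=1681; 1041^1486 = 1041^2 * 1041^4 * 1041^8 * 1041^64 * 1041^128 * 1041^256 * 1041^1024 = 1516 (mod 1795); answer 1516

1516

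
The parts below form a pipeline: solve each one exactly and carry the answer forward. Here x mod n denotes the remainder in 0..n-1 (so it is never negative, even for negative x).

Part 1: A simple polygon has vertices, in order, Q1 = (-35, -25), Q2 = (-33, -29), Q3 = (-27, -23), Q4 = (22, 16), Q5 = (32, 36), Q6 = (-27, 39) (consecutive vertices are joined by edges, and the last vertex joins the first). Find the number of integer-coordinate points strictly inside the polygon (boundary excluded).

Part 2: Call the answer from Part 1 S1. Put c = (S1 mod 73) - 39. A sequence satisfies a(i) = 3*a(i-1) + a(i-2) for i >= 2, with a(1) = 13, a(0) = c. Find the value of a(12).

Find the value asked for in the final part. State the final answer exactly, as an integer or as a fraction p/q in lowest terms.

6357602

Part 1: cross terms: (-35*-29 - -33*-25)=190, (-33*-23 - -27*-29)=-24, (-27*16 - 22*-23)=74, (22*36 - 32*16)=280, (32*39 - -27*36)=2220, (-27*-25 - -35*39)=2040; twice the area = |4780| = 4780; area = 2390; boundary points = 2 + 6 + 1 + 10 + 1 + 8 = 28; strictly interior points = area - boundary/2 + 1 = 2377; answer 2377
Part 2: S1 = 2377; c = 2; a(2) = 3*(13) + 1*(2) = 41; iterating: a(2)=41, a(3)=136, a(4)=449, a(5)=1483, a(6)=4898, a(7)=16177, a(8)=53429, a(9)=176464, a(10)=582821, a(11)=1924927, a(12)=6357602; answer 6357602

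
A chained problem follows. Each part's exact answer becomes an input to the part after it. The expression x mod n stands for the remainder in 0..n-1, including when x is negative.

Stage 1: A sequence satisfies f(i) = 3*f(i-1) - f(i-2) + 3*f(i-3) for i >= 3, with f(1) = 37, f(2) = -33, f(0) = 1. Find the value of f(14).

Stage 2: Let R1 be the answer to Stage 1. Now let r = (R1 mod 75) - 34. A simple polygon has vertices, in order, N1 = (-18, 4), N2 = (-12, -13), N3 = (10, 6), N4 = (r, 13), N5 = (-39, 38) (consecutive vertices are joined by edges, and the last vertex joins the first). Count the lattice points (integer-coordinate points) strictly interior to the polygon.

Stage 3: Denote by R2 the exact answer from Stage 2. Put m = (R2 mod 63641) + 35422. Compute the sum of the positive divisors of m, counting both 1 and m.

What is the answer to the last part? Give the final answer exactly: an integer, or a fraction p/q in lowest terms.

43200

Stage 1: f(3) = 3*(-33) - 1*(37) + 3*(1) = -133; iterating: f(3)=-133, f(4)=-255, f(5)=-731, f(6)=-2337, f(7)=-7045, f(8)=-20991, f(9)=-62939, f(10)=-188961, f(11)=-566917, f(12)=-1700607, f(13)=-5101787, f(14)=-15305505; answer -15305505
Stage 2: R1 = -15305505; r = 11; cross terms: (-18*-13 - -12*4)=282, (-12*6 - 10*-13)=58, (10*13 - 11*6)=64, (11*38 - -39*13)=925, (-39*4 - -18*38)=528; twice the area = |1857| = 1857; area = 1857/2; boundary points = 1 + 1 + 1 + 25 + 1 = 29; strictly interior points = area - boundary/2 + 1 = 915; answer 915
Stage 3: R2 = 915; m = 36337; 36337 = 7 * 29 * 179; sigma = (1 + 7) * (1 + 29) * (1 + 179) = 8 * 30 * 180 = 43200; answer 43200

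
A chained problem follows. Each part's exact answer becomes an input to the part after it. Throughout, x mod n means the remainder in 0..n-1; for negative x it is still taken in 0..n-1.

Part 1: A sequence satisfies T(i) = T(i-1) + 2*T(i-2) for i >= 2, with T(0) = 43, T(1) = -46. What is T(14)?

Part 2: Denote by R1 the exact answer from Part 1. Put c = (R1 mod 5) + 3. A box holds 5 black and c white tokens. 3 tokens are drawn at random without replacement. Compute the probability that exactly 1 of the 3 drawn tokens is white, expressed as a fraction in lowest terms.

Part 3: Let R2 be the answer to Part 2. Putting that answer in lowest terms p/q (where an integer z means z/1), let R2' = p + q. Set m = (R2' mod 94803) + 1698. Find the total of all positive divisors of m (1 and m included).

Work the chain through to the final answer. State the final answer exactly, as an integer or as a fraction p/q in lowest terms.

1742

Part 1: T(2) = 1*(-46) + 2*(43) = 40; iterating: T(2)=40, T(3)=-52, T(4)=28, T(5)=-76, T(6)=-20, T(7)=-172, T(8)=-212, T(9)=-556, T(10)=-980, T(11)=-2092, T(12)=-4052, T(13)=-8236, T(14)=-16340; answer -16340
Part 2: R1 = -16340; c = 3; total draws C(8,3) = 56; favorable C(3,1)*C(5,2) = 30; P = 15/28; answer 15/28
Part 3: R2 = 15/28; threaded value p + q = 43; m = 1741; 1741 is prime, so its only divisors are 1 and 1741; sigma = 1 + 1741 = 1742; answer 1742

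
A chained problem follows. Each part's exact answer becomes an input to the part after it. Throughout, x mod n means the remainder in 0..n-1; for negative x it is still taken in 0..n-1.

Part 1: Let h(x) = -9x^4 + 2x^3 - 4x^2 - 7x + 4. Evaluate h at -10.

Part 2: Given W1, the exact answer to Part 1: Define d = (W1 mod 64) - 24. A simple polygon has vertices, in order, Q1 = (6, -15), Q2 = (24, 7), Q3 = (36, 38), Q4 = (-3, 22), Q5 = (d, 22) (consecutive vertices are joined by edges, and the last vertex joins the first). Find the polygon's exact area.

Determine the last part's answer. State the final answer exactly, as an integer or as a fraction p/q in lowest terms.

Part 1: -9*(-10)^4 + 2*(-10)^3 - 4*(-10)^2 - 7*(-10)^1 + 4 = (-90000) + (-2000) + (-400) + (70) + (4) = -92326; answer -92326
Part 2: W1 = -92326; d = 2; cross terms: (6*7 - 24*-15)=402, (24*38 - 36*7)=660, (36*22 - -3*38)=906, (-3*22 - 2*22)=-110, (2*-15 - 6*22)=-162; twice the area = |1696| = 1696; area = 848; answer 848

848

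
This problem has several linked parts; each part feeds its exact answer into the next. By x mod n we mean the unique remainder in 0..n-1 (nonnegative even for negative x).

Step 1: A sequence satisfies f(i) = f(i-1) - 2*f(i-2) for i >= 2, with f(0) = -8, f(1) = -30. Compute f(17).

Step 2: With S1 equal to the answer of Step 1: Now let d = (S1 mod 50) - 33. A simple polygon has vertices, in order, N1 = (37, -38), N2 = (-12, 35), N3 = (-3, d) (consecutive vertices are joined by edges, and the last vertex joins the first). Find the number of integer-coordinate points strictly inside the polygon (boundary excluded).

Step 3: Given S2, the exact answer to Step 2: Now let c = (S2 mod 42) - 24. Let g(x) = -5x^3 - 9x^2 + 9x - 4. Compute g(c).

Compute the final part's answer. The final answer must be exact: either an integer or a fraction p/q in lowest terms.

26078

Step 1: f(2) = 1*(-30) - 2*(-8) = -14; iterating: f(2)=-14, f(3)=46, f(4)=74, f(5)=-18, f(6)=-166, f(7)=-130, f(8)=202, f(9)=462, f(10)=58, f(11)=-866, f(12)=-982, f(13)=750, f(14)=2714, f(15)=1214, f(16)=-4214, f(17)=-6642; answer -6642
Step 2: S1 = -6642; d = -25; cross terms: (37*35 - -12*-38)=839, (-12*-25 - -3*35)=405, (-3*-38 - 37*-25)=1039; twice the area = |2283| = 2283; area = 2283/2; boundary points = 1 + 3 + 1 = 5; strictly interior points = area - boundary/2 + 1 = 1140; answer 1140
Step 3: S2 = 1140; c = -18; -5*(-18)^3 - 9*(-18)^2 + 9*(-18)^1 - 4 = (29160) + (-2916) + (-162) + (-4) = 26078; answer 26078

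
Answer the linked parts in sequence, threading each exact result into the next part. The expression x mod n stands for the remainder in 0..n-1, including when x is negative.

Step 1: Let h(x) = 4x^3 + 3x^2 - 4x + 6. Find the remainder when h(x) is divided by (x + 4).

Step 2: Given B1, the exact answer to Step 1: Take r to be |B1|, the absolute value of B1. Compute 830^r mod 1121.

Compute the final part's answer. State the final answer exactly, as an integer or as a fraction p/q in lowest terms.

Step 1: remainder = value at the root: 4*(-4)^3 + 3*(-4)^2 - 4*(-4)^1 + 6 = (-256) + (48) + (16) + (6) = -186; answer -186
Step 2: B1 = -186; r = 186; squarings mod 1121: 830^1=830, 830^2=606, 830^4=669, 830^8=282, 830^16=1054, 830^32=5, 830^64=25, 830^128=625; 830^186 = 830^2 * 830^8 * 830^16 * 830^32 * 830^128 = 448 (mod 1121); answer 448

448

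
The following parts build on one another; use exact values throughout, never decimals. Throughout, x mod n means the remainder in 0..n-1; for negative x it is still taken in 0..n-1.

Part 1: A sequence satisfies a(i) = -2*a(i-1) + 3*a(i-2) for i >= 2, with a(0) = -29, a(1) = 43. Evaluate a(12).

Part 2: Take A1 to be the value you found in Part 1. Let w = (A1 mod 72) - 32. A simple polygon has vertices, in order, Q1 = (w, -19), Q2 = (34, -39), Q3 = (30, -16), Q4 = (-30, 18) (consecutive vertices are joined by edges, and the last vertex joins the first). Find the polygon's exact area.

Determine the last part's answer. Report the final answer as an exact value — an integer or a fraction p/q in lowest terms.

Part 1: a(2) = -2*(43) + 3*(-29) = -173; iterating: a(2)=-173, a(3)=475, a(4)=-1469, a(5)=4363, a(6)=-13133, a(7)=39355, a(8)=-118109, a(9)=354283, a(10)=-1062893, a(11)=3188635, a(12)=-9565949; answer -9565949
Part 2: A1 = -9565949; w = 11; cross terms: (11*-39 - 34*-19)=217, (34*-16 - 30*-39)=626, (30*18 - -30*-16)=60, (-30*-19 - 11*18)=372; twice the area = |1275| = 1275; area = 1275/2; answer 1275/2

1275/2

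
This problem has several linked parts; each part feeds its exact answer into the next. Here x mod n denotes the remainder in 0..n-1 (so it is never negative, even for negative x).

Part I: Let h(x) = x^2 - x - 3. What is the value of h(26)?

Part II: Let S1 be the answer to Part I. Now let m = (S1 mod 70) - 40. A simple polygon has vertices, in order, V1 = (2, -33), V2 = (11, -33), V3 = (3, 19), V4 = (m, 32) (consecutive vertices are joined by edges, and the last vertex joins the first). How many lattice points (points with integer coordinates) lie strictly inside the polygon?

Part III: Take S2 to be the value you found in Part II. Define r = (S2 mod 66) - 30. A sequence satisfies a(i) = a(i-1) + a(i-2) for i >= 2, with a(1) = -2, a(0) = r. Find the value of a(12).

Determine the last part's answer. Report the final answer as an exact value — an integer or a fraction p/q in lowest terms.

958

Part I: 1*(26)^2 - 1*(26)^1 - 3 = (676) + (-26) + (-3) = 647; answer 647
Part II: S1 = 647; m = -23; cross terms: (2*-33 - 11*-33)=297, (11*19 - 3*-33)=308, (3*32 - -23*19)=533, (-23*-33 - 2*32)=695; twice the area = |1833| = 1833; area = 1833/2; boundary points = 9 + 4 + 13 + 5 = 31; strictly interior points = area - boundary/2 + 1 = 902; answer 902
Part III: S2 = 902; r = 14; a(2) = 1*(-2) + 1*(14) = 12; iterating: a(2)=12, a(3)=10, a(4)=22, a(5)=32, a(6)=54, a(7)=86, a(8)=140, a(9)=226, a(10)=366, a(11)=592, a(12)=958; answer 958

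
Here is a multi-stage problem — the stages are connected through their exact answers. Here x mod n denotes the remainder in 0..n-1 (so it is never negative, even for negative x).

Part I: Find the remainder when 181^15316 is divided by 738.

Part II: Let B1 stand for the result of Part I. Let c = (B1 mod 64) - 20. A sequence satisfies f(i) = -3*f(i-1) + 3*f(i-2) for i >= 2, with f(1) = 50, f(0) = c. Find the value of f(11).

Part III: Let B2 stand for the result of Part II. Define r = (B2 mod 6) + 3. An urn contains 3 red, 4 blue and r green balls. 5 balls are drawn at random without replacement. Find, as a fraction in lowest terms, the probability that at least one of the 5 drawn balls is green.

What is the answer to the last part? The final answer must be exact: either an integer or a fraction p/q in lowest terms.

422/429

Part I: squarings mod 738: 181^1=181, 181^2=289, 181^4=127, 181^8=631, 181^16=379, 181^32=469, 181^64=37, 181^128=631, 181^256=379, 181^512=469, 181^1024=37, 181^2048=631, 181^4096=379, 181^8192=469; 181^15316 = 181^4 * 181^16 * 181^64 * 181^128 * 181^256 * 181^512 * 181^2048 * 181^4096 * 181^8192 = 523 (mod 738); answer 523
Part II: B1 = 523; c = -9; f(2) = -3*(50) + 3*(-9) = -177; iterating: f(2)=-177, f(3)=681, f(4)=-2574, f(5)=9765, f(6)=-37017, f(7)=140346, f(8)=-532089, f(9)=2017305, f(10)=-7648182, f(11)=28996461; answer 28996461
Part III: B2 = 28996461; r = 6; total draws C(13,5) = 1287; complement C(7,5) = 21; favorable 1287 - 21 = 1266; P = 422/429; answer 422/429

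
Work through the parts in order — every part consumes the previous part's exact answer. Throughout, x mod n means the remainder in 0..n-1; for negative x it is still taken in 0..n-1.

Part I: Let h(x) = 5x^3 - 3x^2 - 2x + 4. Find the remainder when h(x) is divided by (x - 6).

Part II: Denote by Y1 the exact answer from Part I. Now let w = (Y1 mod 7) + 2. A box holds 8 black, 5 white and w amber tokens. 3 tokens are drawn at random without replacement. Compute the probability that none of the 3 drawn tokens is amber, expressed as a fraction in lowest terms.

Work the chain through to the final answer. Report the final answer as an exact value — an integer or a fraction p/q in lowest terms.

Part I: remainder = value at the root: 5*(6)^3 - 3*(6)^2 - 2*(6)^1 + 4 = (1080) + (-108) + (-12) + (4) = 964; answer 964
Part II: Y1 = 964; w = 7; total draws C(20,3) = 1140; favorable C(13,3) = 286; P = 143/570; answer 143/570

143/570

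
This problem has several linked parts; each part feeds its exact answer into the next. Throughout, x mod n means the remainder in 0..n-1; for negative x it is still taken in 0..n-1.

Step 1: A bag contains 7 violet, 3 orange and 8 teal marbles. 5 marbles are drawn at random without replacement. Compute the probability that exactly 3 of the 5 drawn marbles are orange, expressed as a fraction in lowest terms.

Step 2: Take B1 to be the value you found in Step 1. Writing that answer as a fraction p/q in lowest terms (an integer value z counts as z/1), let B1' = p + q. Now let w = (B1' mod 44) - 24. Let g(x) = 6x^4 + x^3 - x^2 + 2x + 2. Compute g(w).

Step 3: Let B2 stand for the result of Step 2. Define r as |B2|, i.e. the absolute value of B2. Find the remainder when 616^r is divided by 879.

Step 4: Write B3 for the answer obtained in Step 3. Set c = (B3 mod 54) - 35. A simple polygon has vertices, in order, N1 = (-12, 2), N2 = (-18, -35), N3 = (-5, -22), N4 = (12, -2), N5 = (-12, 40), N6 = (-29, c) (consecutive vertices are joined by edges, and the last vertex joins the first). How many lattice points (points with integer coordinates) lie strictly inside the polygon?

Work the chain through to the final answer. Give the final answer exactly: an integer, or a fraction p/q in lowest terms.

Step 1: total draws C(18,5) = 8568; favorable C(3,3)*C(15,2) = 105; P = 5/408; answer 5/408
Step 2: B1 = 5/408; threaded value p + q = 413; w = -7; 6*(-7)^4 + 1*(-7)^3 - 1*(-7)^2 + 2*(-7)^1 + 2 = (14406) + (-343) + (-49) + (-14) + (2) = 14002; answer 14002
Step 3: B2 = 14002; r = 14002; squarings mod 879: 616^1=616, 616^2=607, 616^4=148, 616^8=808, 616^16=646, 616^32=670, 616^64=610, 616^128=283, 616^256=100, 616^512=331, 616^1024=565, 616^2048=148, 616^4096=808, 616^8192=646; 616^14002 = 616^2 * 616^16 * 616^32 * 616^128 * 616^512 * 616^1024 * 616^4096 * 616^8192 = 601 (mod 879); answer 601
Step 4: B3 = 601; c = -28; cross terms: (-12*-35 - -18*2)=456, (-18*-22 - -5*-35)=221, (-5*-2 - 12*-22)=274, (12*40 - -12*-2)=456, (-12*-28 - -29*40)=1496, (-29*2 - -12*-28)=-394; twice the area = |2509| = 2509; area = 2509/2; boundary points = 1 + 13 + 1 + 6 + 17 + 1 = 39; strictly interior points = area - boundary/2 + 1 = 1236; answer 1236

1236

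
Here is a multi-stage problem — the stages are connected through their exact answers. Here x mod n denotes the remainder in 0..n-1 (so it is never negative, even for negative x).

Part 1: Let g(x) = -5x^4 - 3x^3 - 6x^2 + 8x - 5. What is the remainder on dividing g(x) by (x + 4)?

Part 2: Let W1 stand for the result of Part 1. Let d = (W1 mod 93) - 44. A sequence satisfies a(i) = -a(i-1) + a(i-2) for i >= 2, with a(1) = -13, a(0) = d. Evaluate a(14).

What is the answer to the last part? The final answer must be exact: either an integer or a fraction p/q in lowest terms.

Part 1: remainder = value at the root: -5*(-4)^4 - 3*(-4)^3 - 6*(-4)^2 + 8*(-4)^1 - 5 = (-1280) + (192) + (-96) + (-32) + (-5) = -1221; answer -1221
Part 2: W1 = -1221; d = 37; a(2) = -1*(-13) + 1*(37) = 50; iterating: a(2)=50, a(3)=-63, a(4)=113, a(5)=-176, a(6)=289, a(7)=-465, a(8)=754, a(9)=-1219, a(10)=1973, a(11)=-3192, a(12)=5165, a(13)=-8357, a(14)=13522; answer 13522

13522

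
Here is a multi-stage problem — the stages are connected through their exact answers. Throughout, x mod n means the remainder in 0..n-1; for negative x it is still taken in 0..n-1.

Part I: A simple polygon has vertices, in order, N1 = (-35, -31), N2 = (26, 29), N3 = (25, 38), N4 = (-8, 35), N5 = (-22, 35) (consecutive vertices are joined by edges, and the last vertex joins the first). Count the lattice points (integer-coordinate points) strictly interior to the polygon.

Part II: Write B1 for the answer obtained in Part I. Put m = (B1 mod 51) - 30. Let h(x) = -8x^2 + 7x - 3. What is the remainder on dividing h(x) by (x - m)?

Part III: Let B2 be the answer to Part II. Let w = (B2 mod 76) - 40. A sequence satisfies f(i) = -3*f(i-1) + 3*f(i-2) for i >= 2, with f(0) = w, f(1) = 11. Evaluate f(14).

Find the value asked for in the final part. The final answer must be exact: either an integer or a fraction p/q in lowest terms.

-172958895

Part I: cross terms: (-35*29 - 26*-31)=-209, (26*38 - 25*29)=263, (25*35 - -8*38)=1179, (-8*35 - -22*35)=490, (-22*-31 - -35*35)=1907; twice the area = |3630| = 3630; area = 1815; boundary points = 1 + 1 + 3 + 14 + 1 = 20; strictly interior points = area - boundary/2 + 1 = 1806; answer 1806
Part II: B1 = 1806; m = -9; remainder = value at the root: -8*(-9)^2 + 7*(-9)^1 - 3 = (-648) + (-63) + (-3) = -714; answer -714
Part III: B2 = -714; w = 6; f(2) = -3*(11) + 3*(6) = -15; iterating: f(2)=-15, f(3)=78, f(4)=-279, f(5)=1071, f(6)=-4050, f(7)=15363, f(8)=-58239, f(9)=220806, f(10)=-837135, f(11)=3173823, f(12)=-12032874, f(13)=45620091, f(14)=-172958895; answer -172958895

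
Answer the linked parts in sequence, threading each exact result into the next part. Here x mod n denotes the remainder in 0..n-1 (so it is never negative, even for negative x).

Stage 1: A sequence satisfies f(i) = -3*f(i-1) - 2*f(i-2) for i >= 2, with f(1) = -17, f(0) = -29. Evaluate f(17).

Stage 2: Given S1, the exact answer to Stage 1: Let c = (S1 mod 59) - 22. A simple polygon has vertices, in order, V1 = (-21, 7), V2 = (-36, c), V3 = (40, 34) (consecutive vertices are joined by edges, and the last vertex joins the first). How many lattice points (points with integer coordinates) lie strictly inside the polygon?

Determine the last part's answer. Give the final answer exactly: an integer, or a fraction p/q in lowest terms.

Stage 1: f(2) = -3*(-17) - 2*(-29) = 109; iterating: f(2)=109, f(3)=-293, f(4)=661, f(5)=-1397, f(6)=2869, f(7)=-5813, f(8)=11701, f(9)=-23477, f(10)=47029, f(11)=-94133, f(12)=188341, f(13)=-376757, f(14)=753589, f(15)=-1507253, f(16)=3014581, f(17)=-6029237; answer -6029237
Stage 2: S1 = -6029237; c = 10; cross terms: (-21*10 - -36*7)=42, (-36*34 - 40*10)=-1624, (40*7 - -21*34)=994; twice the area = |-588| = 588; area = 294; boundary points = 3 + 4 + 1 = 8; strictly interior points = area - boundary/2 + 1 = 291; answer 291

291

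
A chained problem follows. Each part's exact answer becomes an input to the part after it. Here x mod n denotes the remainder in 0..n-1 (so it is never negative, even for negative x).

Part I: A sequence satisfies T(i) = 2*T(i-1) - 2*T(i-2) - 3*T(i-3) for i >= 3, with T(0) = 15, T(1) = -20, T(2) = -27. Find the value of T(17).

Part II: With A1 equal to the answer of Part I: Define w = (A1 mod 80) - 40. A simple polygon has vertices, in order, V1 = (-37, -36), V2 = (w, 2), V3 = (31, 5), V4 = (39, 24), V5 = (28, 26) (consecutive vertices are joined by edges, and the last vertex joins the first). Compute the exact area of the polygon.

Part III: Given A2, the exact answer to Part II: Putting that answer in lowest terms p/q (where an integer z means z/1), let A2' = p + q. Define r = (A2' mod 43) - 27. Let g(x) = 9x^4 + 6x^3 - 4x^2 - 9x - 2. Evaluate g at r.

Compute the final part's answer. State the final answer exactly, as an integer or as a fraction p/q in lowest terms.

6

Part I: T(3) = 2*(-27) - 2*(-20) - 3*(15) = -59; iterating: T(3)=-59, T(4)=-4, T(5)=191, T(6)=567, T(7)=764, T(8)=-179, T(9)=-3587, T(10)=-9108, T(11)=-10505, T(12)=7967, T(13)=64268, T(14)=144117, T(15)=135797, T(16)=-209444, T(17)=-1122833; answer -1122833
Part II: A1 = -1122833; w = 7; cross terms: (-37*2 - 7*-36)=178, (7*5 - 31*2)=-27, (31*24 - 39*5)=549, (39*26 - 28*24)=342, (28*-36 - -37*26)=-46; twice the area = |996| = 996; area = 498; answer 498
Part III: A2 = 498; threaded value p + q = 499; r = -1; 9*(-1)^4 + 6*(-1)^3 - 4*(-1)^2 - 9*(-1)^1 - 2 = (9) + (-6) + (-4) + (9) + (-2) = 6; answer 6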